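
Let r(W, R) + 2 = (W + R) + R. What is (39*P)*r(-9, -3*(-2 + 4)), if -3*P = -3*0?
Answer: 0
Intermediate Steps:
r(W, R) = -2 + W + 2*R (r(W, R) = -2 + ((W + R) + R) = -2 + ((R + W) + R) = -2 + (W + 2*R) = -2 + W + 2*R)
P = 0 (P = -(-1)*0 = -⅓*0 = 0)
(39*P)*r(-9, -3*(-2 + 4)) = (39*0)*(-2 - 9 + 2*(-3*(-2 + 4))) = 0*(-2 - 9 + 2*(-3*2)) = 0*(-2 - 9 + 2*(-6)) = 0*(-2 - 9 - 12) = 0*(-23) = 0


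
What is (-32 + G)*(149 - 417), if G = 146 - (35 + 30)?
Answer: -13132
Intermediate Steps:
G = 81 (G = 146 - 1*65 = 146 - 65 = 81)
(-32 + G)*(149 - 417) = (-32 + 81)*(149 - 417) = 49*(-268) = -13132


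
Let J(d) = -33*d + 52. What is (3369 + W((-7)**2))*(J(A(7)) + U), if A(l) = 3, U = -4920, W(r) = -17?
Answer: -16649384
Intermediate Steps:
J(d) = 52 - 33*d
(3369 + W((-7)**2))*(J(A(7)) + U) = (3369 - 17)*((52 - 33*3) - 4920) = 3352*((52 - 99) - 4920) = 3352*(-47 - 4920) = 3352*(-4967) = -16649384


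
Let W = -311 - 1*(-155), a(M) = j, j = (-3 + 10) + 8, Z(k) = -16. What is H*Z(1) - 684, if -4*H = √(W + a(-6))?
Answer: -684 + 4*I*√141 ≈ -684.0 + 47.497*I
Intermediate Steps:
j = 15 (j = 7 + 8 = 15)
a(M) = 15
W = -156 (W = -311 + 155 = -156)
H = -I*√141/4 (H = -√(-156 + 15)/4 = -I*√141/4 ≈ -2.9686*I)
H*Z(1) - 684 = -I*√141/4*(-16) - 684 = 4*I*√141 - 684 = -684 + 4*I*√141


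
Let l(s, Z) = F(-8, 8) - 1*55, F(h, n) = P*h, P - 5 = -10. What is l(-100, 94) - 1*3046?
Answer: -3061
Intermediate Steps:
P = -5 (P = 5 - 10 = -5)
F(h, n) = -5*h
l(s, Z) = -15 (l(s, Z) = -5*(-8) - 1*55 = 40 - 55 = -15)
l(-100, 94) - 1*3046 = -15 - 1*3046 = -15 - 3046 = -3061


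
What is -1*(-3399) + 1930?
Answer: 5329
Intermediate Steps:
-1*(-3399) + 1930 = 3399 + 1930 = 5329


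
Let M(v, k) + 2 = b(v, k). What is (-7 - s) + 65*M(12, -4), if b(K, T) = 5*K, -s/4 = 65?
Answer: 4023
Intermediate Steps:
s = -260 (s = -4*65 = -260)
M(v, k) = -2 + 5*v
(-7 - s) + 65*M(12, -4) = (-7 - 1*(-260)) + 65*(-2 + 5*12) = (-7 + 260) + 65*(-2 + 60) = 253 + 65*58 = 253 + 3770 = 4023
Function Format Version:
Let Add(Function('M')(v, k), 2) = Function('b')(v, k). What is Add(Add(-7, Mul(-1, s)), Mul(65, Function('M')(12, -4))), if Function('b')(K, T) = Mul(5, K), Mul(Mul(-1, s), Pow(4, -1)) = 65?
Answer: 4023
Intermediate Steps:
s = -260 (s = Mul(-4, 65) = -260)
Function('M')(v, k) = Add(-2, Mul(5, v))
Add(Add(-7, Mul(-1, s)), Mul(65, Function('M')(12, -4))) = Add(Add(-7, Mul(-1, -260)), Mul(65, Add(-2, Mul(5, 12)))) = Add(Add(-7, 260), Mul(65, Add(-2, 60))) = Add(253, Mul(65, 58)) = Add(253, 3770) = 4023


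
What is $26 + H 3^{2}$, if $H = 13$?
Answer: $143$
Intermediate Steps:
$26 + H 3^{2} = 26 + 13 \cdot 3^{2} = 26 + 13 \cdot 9 = 26 + 117 = 143$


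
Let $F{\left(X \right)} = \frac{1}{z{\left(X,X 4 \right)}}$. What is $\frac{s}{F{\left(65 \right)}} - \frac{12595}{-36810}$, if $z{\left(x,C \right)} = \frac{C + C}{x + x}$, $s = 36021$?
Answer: $\frac{1060748927}{7362} \approx 1.4408 \cdot 10^{5}$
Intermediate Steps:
$z{\left(x,C \right)} = \frac{C}{x}$ ($z{\left(x,C \right)} = \frac{2 C}{2 x} = 2 C \frac{1}{2 x} = \frac{C}{x}$)
$F{\left(X \right)} = \frac{1}{4}$ ($F{\left(X \right)} = \frac{1}{X 4 \frac{1}{X}} = \frac{1}{4 X \frac{1}{X}} = \frac{1}{4}$)
$\frac{s}{F{\left(65 \right)}} - \frac{12595}{-36810} = 36021 \frac{1}{\frac{1}{4}} - \frac{12595}{-36810} = 36021 \cdot 4 - - \frac{2519}{7362} = 144084 + \frac{2519}{7362} = \frac{1060748927}{7362}$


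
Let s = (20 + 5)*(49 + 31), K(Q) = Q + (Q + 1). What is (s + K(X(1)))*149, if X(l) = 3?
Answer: 299043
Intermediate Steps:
K(Q) = 1 + 2*Q (K(Q) = Q + (1 + Q) = 1 + 2*Q)
s = 2000 (s = 25*80 = 2000)
(s + K(X(1)))*149 = (2000 + (1 + 2*3))*149 = (2000 + (1 + 6))*149 = (2000 + 7)*149 = 2007*149 = 299043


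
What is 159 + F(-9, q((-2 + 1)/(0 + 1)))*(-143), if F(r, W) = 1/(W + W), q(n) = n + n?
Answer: 779/4 ≈ 194.75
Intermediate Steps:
q(n) = 2*n
F(r, W) = 1/(2*W)
159 + F(-9, q((-2 + 1)/(0 + 1)))*(-143) = 159 + (1/(2*((2*((-2 + 1)/(0 + 1))))))*(-143) = 159 + (1/(2*((2*(-1/1)))))*(-143) = 159 + (1/(2*((2*(-1*1)))))*(-143) = 159 + (1/(2*((2*(-1)))))*(-143) = 159 + ((½)/(-2))*(-143) = 159 + ((½)*(-½))*(-143) = 159 - ¼*(-143) = 159 + 143/4 = 779/4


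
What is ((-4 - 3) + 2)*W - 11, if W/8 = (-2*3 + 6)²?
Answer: -11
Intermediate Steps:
W = 0 (W = 8*(-2*3 + 6)² = 8*(-6 + 6)² = 8*0² = 8*0 = 0)
((-4 - 3) + 2)*W - 11 = ((-4 - 3) + 2)*0 - 11 = (-7 + 2)*0 - 11 = -5*0 - 11 = 0 - 11 = -11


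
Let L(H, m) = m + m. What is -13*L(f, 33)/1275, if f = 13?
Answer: -286/425 ≈ -0.67294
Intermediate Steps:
L(H, m) = 2*m
-13*L(f, 33)/1275 = -13*2*33/1275 = -858/1275 = -13*22/425 = -286/425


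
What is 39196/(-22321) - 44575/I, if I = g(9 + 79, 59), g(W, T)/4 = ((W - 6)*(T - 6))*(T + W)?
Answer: -101158298383/57040154808 ≈ -1.7735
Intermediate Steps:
g(W, T) = 4*(-6 + T)*(-6 + W)*(T + W) (g(W, T) = 4*(((W - 6)*(T - 6))*(T + W)) = 4*(((-6 + W)*(-6 + T))*(T + W)) = 4*(((-6 + T)*(-6 + W))*(T + W)) = 4*((-6 + T)*(-6 + W)*(T + W)) = 4*(-6 + T)*(-6 + W)*(T + W))
I = 2555448 (I = -24*59**2 - 24*(9 + 79)**2 + 144*59 + 144*(9 + 79) - 48*59*(9 + 79) + 4*59*(9 + 79)**2 + 4*(9 + 79)*59**2 = -24*3481 - 24*88**2 + 8496 + 144*88 - 48*59*88 + 4*59*88**2 + 4*88*3481 = -83544 - 24*7744 + 8496 + 12672 - 249216 + 4*59*7744 + 1225312 = -83544 - 185856 + 8496 + 12672 - 249216 + 1827584 + 1225312 = 2555448)
39196/(-22321) - 44575/I = 39196/(-22321) - 44575/2555448 = 39196*(-1/22321) - 44575*1/2555448 = -39196/22321 - 44575/2555448 = -101158298383/57040154808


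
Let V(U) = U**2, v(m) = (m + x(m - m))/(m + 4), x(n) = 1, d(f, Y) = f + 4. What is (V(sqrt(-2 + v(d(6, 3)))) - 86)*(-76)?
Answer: 46398/7 ≈ 6628.3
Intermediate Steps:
d(f, Y) = 4 + f
v(m) = (1 + m)/(4 + m) (v(m) = (m + 1)/(m + 4) = (1 + m)/(4 + m))
(V(sqrt(-2 + v(d(6, 3)))) - 86)*(-76) = ((sqrt(-2 + (1 + (4 + 6))/(4 + (4 + 6))))**2 - 86)*(-76) = ((sqrt(-2 + (1 + 10)/(4 + 10)))**2 - 86)*(-76) = ((sqrt(-2 + 11/14))**2 - 86)*(-76) = ((sqrt(-17/14))**2 - 86)*(-76) = ((I*sqrt(238)/14)**2 - 86)*(-76) = (-17/14 - 86)*(-76) = -1221/14*(-76) = 46398/7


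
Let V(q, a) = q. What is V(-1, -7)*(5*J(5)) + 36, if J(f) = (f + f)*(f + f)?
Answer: -464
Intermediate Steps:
J(f) = 4*f**2 (J(f) = (2*f)*(2*f) = 4*f**2)
V(-1, -7)*(5*J(5)) + 36 = -5*4*5**2 + 36 = -5*4*25 + 36 = -5*100 + 36 = -1*500 + 36 = -500 + 36 = -464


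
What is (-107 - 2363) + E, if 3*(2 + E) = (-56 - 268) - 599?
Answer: -8339/3 ≈ -2779.7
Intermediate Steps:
E = -929/3 (E = -2 + ((-56 - 268) - 599)/3 = -2 + (-324 - 599)/3 = -2 + (1/3)*(-923) = -2 - 923/3 = -929/3 ≈ -309.67)
(-107 - 2363) + E = (-107 - 2363) - 929/3 = -2470 - 929/3 = -8339/3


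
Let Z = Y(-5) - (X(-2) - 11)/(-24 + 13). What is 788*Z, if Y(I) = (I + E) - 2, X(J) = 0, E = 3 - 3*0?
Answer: -3940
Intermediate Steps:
E = 3 (E = 3 + 0 = 3)
Y(I) = 1 + I (Y(I) = (I + 3) - 2 = (3 + I) - 2 = 1 + I)
Z = -5 (Z = (1 - 5) - (0 - 11)/(-24 + 13) = -4 - (-11)/(-11) = -4 - (-11)*(-1)/11 = -4 - 1*1 = -4 - 1 = -5)
788*Z = 788*(-5) = -3940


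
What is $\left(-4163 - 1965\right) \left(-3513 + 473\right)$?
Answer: $18629120$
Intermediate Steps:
$\left(-4163 - 1965\right) \left(-3513 + 473\right) = \left(-6128\right) \left(-3040\right) = 18629120$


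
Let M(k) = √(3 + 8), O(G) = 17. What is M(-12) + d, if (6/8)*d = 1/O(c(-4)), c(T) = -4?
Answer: 4/51 + √11 ≈ 3.3951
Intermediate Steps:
d = 4/51 (d = (4/3)/17 = (4/3)*(1/17) = 4/51 ≈ 0.078431)
M(k) = √11
M(-12) + d = √11 + 4/51 = 4/51 + √11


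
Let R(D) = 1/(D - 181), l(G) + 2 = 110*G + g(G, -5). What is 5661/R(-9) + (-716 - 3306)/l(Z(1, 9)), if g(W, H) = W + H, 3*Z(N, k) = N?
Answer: -16135861/15 ≈ -1.0757e+6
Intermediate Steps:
Z(N, k) = N/3
g(W, H) = H + W
l(G) = -7 + 111*G (l(G) = -2 + (110*G + (-5 + G)) = -2 + (-5 + 111*G) = -7 + 111*G)
R(D) = 1/(-181 + D)
5661/R(-9) + (-716 - 3306)/l(Z(1, 9)) = 5661/(1/(-181 - 9)) + (-716 - 3306)/(-7 + 111*((⅓)*1)) = 5661/(1/(-190)) - 4022/(-7 + 111*(⅓)) = 5661/(-1/190) - 4022/(-7 + 37) = 5661*(-190) - 4022/30 = -1075590 - 4022*1/30 = -1075590 - 2011/15 = -16135861/15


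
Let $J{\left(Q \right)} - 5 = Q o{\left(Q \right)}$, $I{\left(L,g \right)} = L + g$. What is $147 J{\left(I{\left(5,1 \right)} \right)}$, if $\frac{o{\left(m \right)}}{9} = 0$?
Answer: $735$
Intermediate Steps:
$o{\left(m \right)} = 0$ ($o{\left(m \right)} = 9 \cdot 0 = 0$)
$J{\left(Q \right)} = 5$ ($J{\left(Q \right)} = 5 + Q 0 = 5 + 0 = 5$)
$147 J{\left(I{\left(5,1 \right)} \right)} = 147 \cdot 5 = 735$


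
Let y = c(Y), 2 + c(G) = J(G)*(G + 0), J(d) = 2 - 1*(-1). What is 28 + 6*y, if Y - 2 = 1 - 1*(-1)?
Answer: 88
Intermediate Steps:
J(d) = 3 (J(d) = 2 + 1 = 3)
Y = 4 (Y = 2 + (1 - 1*(-1)) = 2 + (1 + 1) = 2 + 2 = 4)
c(G) = -2 + 3*G (c(G) = -2 + 3*(G + 0) = -2 + 3*G)
y = 10 (y = -2 + 3*4 = -2 + 12 = 10)
28 + 6*y = 28 + 6*10 = 28 + 60 = 88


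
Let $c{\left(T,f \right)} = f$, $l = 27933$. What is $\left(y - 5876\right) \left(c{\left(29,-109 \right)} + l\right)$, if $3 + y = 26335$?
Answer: $569167744$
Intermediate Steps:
$y = 26332$ ($y = -3 + 26335 = 26332$)
$\left(y - 5876\right) \left(c{\left(29,-109 \right)} + l\right) = \left(26332 - 5876\right) \left(-109 + 27933\right) = 20456 \cdot 27824 = 569167744$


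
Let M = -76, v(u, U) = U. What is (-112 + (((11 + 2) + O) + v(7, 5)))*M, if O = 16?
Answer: 5928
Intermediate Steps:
(-112 + (((11 + 2) + O) + v(7, 5)))*M = (-112 + (((11 + 2) + 16) + 5))*(-76) = (-112 + ((13 + 16) + 5))*(-76) = (-112 + (29 + 5))*(-76) = (-112 + 34)*(-76) = -78*(-76) = 5928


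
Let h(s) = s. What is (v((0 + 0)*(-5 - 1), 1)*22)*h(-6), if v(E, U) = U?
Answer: -132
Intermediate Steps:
(v((0 + 0)*(-5 - 1), 1)*22)*h(-6) = (1*22)*(-6) = 22*(-6) = -132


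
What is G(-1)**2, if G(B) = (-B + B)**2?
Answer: 0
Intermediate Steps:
G(B) = 0 (G(B) = 0**2 = 0)
G(-1)**2 = 0**2 = 0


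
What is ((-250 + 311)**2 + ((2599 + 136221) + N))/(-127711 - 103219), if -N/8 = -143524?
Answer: -1290733/230930 ≈ -5.5893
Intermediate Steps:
N = 1148192 (N = -8*(-143524) = 1148192)
((-250 + 311)**2 + ((2599 + 136221) + N))/(-127711 - 103219) = ((-250 + 311)**2 + ((2599 + 136221) + 1148192))/(-127711 - 103219) = (61**2 + (138820 + 1148192))/(-230930) = (3721 + 1287012)*(-1/230930) = 1290733*(-1/230930) = -1290733/230930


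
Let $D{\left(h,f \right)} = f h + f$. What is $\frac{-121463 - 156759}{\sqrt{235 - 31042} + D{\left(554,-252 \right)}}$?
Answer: $\frac{205884280}{103496563} + \frac{39746 i \sqrt{3423}}{931469067} \approx 1.9893 + 0.0024965 i$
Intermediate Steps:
$D{\left(h,f \right)} = f + f h$
$\frac{-121463 - 156759}{\sqrt{235 - 31042} + D{\left(554,-252 \right)}} = \frac{-121463 - 156759}{\sqrt{235 - 31042} - 252 \left(1 + 554\right)} = - \frac{278222}{\sqrt{-30807} - 139860} = - \frac{278222}{3 i \sqrt{3423} - 139860} = - \frac{278222}{-139860 + 3 i \sqrt{3423}}$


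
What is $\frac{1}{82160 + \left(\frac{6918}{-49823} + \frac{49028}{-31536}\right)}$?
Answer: $\frac{392804532}{32272155127097} \approx 1.2172 \cdot 10^{-5}$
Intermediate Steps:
$\frac{1}{82160 + \left(\frac{6918}{-49823} + \frac{49028}{-31536}\right)} = \frac{1}{82160 + \left(6918 \left(- \frac{1}{49823}\right) + 49028 \left(- \frac{1}{31536}\right)\right)} = \frac{1}{82160 - \frac{665222023}{392804532}} = \frac{1}{\frac{32272155127097}{392804532}} = \frac{392804532}{32272155127097}$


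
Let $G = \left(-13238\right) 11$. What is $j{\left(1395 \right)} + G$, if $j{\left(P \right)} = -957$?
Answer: $-146575$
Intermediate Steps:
$G = -145618$
$j{\left(1395 \right)} + G = -957 - 145618 = -146575$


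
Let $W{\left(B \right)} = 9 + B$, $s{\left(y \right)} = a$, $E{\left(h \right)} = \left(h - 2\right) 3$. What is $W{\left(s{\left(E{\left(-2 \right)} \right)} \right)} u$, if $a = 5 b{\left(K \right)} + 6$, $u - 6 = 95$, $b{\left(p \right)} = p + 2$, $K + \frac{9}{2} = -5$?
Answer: $- \frac{4545}{2} \approx -2272.5$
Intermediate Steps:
$K = - \frac{19}{2}$ ($K = - \frac{9}{2} - 5 = - \frac{19}{2} \approx -9.5$)
$b{\left(p \right)} = 2 + p$
$E{\left(h \right)} = -6 + 3 h$ ($E{\left(h \right)} = \left(-2 + h\right) 3 = -6 + 3 h$)
$u = 101$ ($u = 6 + 95 = 101$)
$a = - \frac{63}{2}$ ($a = 5 \left(2 - \frac{19}{2}\right) + 6 = 5 \left(- \frac{15}{2}\right) + 6 = - \frac{75}{2} + 6 = - \frac{63}{2} \approx -31.5$)
$s{\left(y \right)} = - \frac{63}{2}$
$W{\left(s{\left(E{\left(-2 \right)} \right)} \right)} u = \left(9 - \frac{63}{2}\right) 101 = \left(- \frac{45}{2}\right) 101 = - \frac{4545}{2}$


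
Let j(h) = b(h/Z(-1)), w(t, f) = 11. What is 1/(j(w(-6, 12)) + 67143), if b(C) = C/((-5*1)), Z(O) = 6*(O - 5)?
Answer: 180/12085751 ≈ 1.4894e-5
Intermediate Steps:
Z(O) = -30 + 6*O (Z(O) = 6*(-5 + O) = -30 + 6*O)
b(C) = -C/5 (b(C) = C/(-5) = C*(-1/5) = -C/5)
j(h) = h/180 (j(h) = -h/(5*(-30 + 6*(-1))) = -h/(5*(-30 - 6)) = -h/(5*(-36)) = -h*(-1)/(5*36) = -(-1)*h/180 = h/180)
1/(j(w(-6, 12)) + 67143) = 1/((1/180)*11 + 67143) = 1/(11/180 + 67143) = 1/(12085751/180) = 180/12085751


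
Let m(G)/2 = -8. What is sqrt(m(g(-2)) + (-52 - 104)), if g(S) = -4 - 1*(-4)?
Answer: 2*I*sqrt(43) ≈ 13.115*I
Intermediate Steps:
g(S) = 0 (g(S) = -4 + 4 = 0)
m(G) = -16 (m(G) = 2*(-8) = -16)
sqrt(m(g(-2)) + (-52 - 104)) = sqrt(-16 + (-52 - 104)) = sqrt(-16 - 156) = sqrt(-172) = 2*I*sqrt(43)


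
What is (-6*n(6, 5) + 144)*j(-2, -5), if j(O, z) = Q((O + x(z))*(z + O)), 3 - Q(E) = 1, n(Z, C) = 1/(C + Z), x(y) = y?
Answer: 3156/11 ≈ 286.91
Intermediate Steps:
Q(E) = 2 (Q(E) = 3 - 1*1 = 3 - 1 = 2)
j(O, z) = 2
(-6*n(6, 5) + 144)*j(-2, -5) = (-6/(5 + 6) + 144)*2 = (-6/11 + 144)*2 = (1578/11)*2 = 3156/11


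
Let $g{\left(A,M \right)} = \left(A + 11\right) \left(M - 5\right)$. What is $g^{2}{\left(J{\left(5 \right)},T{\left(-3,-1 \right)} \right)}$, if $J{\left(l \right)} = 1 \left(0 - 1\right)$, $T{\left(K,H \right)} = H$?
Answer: $3600$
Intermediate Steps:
$J{\left(l \right)} = -1$ ($J{\left(l \right)} = 1 \left(-1\right) = -1$)
$g{\left(A,M \right)} = \left(-5 + M\right) \left(11 + A\right)$ ($g{\left(A,M \right)} = \left(11 + A\right) \left(-5 + M\right) = \left(-5 + M\right) \left(11 + A\right)$)
$g^{2}{\left(J{\left(5 \right)},T{\left(-3,-1 \right)} \right)} = \left(-55 - -5 + 11 \left(-1\right) - -1\right)^{2} = \left(-55 + 5 - 11 + 1\right)^{2} = \left(-60\right)^{2} = 3600$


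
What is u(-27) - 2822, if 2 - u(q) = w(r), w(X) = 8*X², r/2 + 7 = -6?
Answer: -8228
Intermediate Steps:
r = -26 (r = -14 + 2*(-6) = -14 - 12 = -26)
u(q) = -5406 (u(q) = 2 - 8*(-26)² = 2 - 8*676 = 2 - 1*5408 = 2 - 5408 = -5406)
u(-27) - 2822 = -5406 - 2822 = -8228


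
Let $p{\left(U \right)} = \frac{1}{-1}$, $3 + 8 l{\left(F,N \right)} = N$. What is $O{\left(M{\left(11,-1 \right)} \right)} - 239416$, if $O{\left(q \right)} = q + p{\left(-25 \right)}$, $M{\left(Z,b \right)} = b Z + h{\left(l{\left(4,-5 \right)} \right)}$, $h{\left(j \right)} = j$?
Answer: $-239429$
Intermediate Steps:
$l{\left(F,N \right)} = - \frac{3}{8} + \frac{N}{8}$
$p{\left(U \right)} = -1$
$M{\left(Z,b \right)} = -1 + Z b$ ($M{\left(Z,b \right)} = b Z + \left(- \frac{3}{8} + \frac{1}{8} \left(-5\right)\right) = Z b - 1 = -1 + Z b$)
$O{\left(q \right)} = -1 + q$ ($O{\left(q \right)} = q - 1 = -1 + q$)
$O{\left(M{\left(11,-1 \right)} \right)} - 239416 = \left(-1 + \left(-1 + 11 \left(-1\right)\right)\right) - 239416 = \left(-1 - 12\right) - 239416 = -13 - 239416 = -239429$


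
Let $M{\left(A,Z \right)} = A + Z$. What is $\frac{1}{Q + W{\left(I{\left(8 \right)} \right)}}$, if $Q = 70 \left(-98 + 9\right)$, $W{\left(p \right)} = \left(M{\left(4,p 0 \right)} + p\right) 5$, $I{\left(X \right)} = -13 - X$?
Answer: $- \frac{1}{6315} \approx -0.00015835$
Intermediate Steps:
$W{\left(p \right)} = 20 + 5 p$ ($W{\left(p \right)} = \left(\left(4 + p 0\right) + p\right) 5 = \left(\left(4 + 0\right) + p\right) 5 = \left(4 + p\right) 5 = 20 + 5 p$)
$Q = -6230$ ($Q = 70 \left(-89\right) = -6230$)
$\frac{1}{Q + W{\left(I{\left(8 \right)} \right)}} = \frac{1}{-6230 + \left(20 + 5 \left(-13 - 8\right)\right)} = \frac{1}{-6230 + \left(20 + 5 \left(-21\right)\right)} = \frac{1}{-6230 + \left(20 - 105\right)} = \frac{1}{-6230 - 85} = \frac{1}{-6315} = - \frac{1}{6315}$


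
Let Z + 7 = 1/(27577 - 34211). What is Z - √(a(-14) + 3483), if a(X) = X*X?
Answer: -46439/6634 - √3679 ≈ -67.655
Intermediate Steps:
a(X) = X²
Z = -46439/6634 (Z = -7 + 1/(27577 - 34211) = -7 + 1/(-6634) = -7 - 1/6634 = -46439/6634 ≈ -7.0002)
Z - √(a(-14) + 3483) = -46439/6634 - √((-14)² + 3483) = -46439/6634 - √(196 + 3483) = -46439/6634 - √3679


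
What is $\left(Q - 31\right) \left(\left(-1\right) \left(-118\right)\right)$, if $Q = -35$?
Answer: $-7788$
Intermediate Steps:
$\left(Q - 31\right) \left(\left(-1\right) \left(-118\right)\right) = \left(-35 - 31\right) \left(\left(-1\right) \left(-118\right)\right) = \left(-66\right) 118 = -7788$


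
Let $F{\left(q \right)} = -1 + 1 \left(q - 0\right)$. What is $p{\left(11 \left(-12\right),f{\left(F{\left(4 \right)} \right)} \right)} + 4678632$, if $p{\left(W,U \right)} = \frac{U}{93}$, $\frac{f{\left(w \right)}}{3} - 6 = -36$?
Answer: $\frac{145037562}{31} \approx 4.6786 \cdot 10^{6}$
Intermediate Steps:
$F{\left(q \right)} = -1 + q$ ($F{\left(q \right)} = -1 + 1 \left(q + 0\right) = -1 + 1 q = -1 + q$)
$f{\left(w \right)} = -90$ ($f{\left(w \right)} = 18 + 3 \left(-36\right) = 18 - 108 = -90$)
$p{\left(W,U \right)} = \frac{U}{93}$ ($p{\left(W,U \right)} = U \frac{1}{93} = \frac{U}{93}$)
$p{\left(11 \left(-12\right),f{\left(F{\left(4 \right)} \right)} \right)} + 4678632 = \frac{1}{93} \left(-90\right) + 4678632 = - \frac{30}{31} + 4678632 = \frac{145037562}{31}$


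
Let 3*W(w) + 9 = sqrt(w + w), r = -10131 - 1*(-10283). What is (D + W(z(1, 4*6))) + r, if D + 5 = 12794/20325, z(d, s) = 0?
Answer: 2939594/20325 ≈ 144.63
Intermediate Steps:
r = 152 (r = -10131 + 10283 = 152)
W(w) = -3 + sqrt(2)*sqrt(w)/3 (W(w) = -3 + sqrt(w + w)/3 = -3 + sqrt(2*w)/3 = -3 + (sqrt(2)*sqrt(w))/3 = -3 + sqrt(2)*sqrt(w)/3)
D = -88831/20325 (D = -5 + 12794/20325 = -88831/20325 ≈ -4.3705)
(D + W(z(1, 4*6))) + r = (-88831/20325 + (-3 + sqrt(2)*sqrt(0)/3)) + 152 = (-88831/20325 + (-3 + (1/3)*sqrt(2)*0)) + 152 = (-88831/20325 + (-3 + 0)) + 152 = (-88831/20325 - 3) + 152 = -149806/20325 + 152 = 2939594/20325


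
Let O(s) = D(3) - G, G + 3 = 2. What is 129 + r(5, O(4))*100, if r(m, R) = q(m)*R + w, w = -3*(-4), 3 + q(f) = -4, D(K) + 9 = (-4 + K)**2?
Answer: 6229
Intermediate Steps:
G = -1 (G = -3 + 2 = -1)
D(K) = -9 + (-4 + K)**2
q(f) = -7 (q(f) = -3 - 4 = -7)
O(s) = -7 (O(s) = (-9 + (-4 + 3)**2) - 1*(-1) = (-9 + (-1)**2) + 1 = (-9 + 1) + 1 = -8 + 1 = -7)
w = 12
r(m, R) = 12 - 7*R (r(m, R) = -7*R + 12 = 12 - 7*R)
129 + r(5, O(4))*100 = 129 + (12 - 7*(-7))*100 = 129 + (12 + 49)*100 = 129 + 61*100 = 129 + 6100 = 6229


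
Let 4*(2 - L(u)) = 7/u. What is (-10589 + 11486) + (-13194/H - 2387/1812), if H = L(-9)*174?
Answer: 3574795139/4151292 ≈ 861.13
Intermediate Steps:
L(u) = 2 - 7/(4*u)
H = 2291/6 (H = (2 - 7/4/(-9))*174 = (2 - 7/4*(-1/9))*174 = (2 + 7/36)*174 = (79/36)*174 = 2291/6 ≈ 381.83)
(-10589 + 11486) + (-13194/H - 2387/1812) = (-10589 + 11486) + (-13194/2291/6 - 2387/1812) = 897 + (-13194*6/2291 - 2387*1/1812) = 897 + (-79164/2291 - 2387/1812) = 897 - 148913785/4151292 = 3574795139/4151292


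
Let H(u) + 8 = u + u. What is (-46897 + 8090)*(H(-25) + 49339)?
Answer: -1912447767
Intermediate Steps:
H(u) = -8 + 2*u (H(u) = -8 + (u + u) = -8 + 2*u)
(-46897 + 8090)*(H(-25) + 49339) = (-46897 + 8090)*((-8 + 2*(-25)) + 49339) = -38807*((-8 - 50) + 49339) = -38807*(-58 + 49339) = -38807*49281 = -1912447767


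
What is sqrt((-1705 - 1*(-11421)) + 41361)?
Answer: sqrt(51077) ≈ 226.00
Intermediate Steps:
sqrt((-1705 - 1*(-11421)) + 41361) = sqrt((-1705 + 11421) + 41361) = sqrt(9716 + 41361) = sqrt(51077)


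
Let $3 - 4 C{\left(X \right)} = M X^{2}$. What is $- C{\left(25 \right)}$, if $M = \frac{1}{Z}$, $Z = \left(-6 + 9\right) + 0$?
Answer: $\frac{154}{3} \approx 51.333$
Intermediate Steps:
$Z = 3$ ($Z = 3 + 0 = 3$)
$M = \frac{1}{3} \approx 0.33333$
$C{\left(X \right)} = \frac{3}{4} - \frac{X^{2}}{12}$ ($C{\left(X \right)} = \frac{3}{4} - \frac{\frac{1}{3} X^{2}}{4} = \frac{3}{4} - \frac{X^{2}}{12}$)
$- C{\left(25 \right)} = - (\frac{3}{4} - \frac{25^{2}}{12}) = - (\frac{3}{4} - \frac{625}{12}) = \left(-1\right) \left(- \frac{154}{3}\right) = \frac{154}{3}$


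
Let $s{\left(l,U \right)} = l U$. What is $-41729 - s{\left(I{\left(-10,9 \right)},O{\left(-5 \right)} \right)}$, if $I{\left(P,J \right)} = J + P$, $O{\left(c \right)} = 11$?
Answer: $-41718$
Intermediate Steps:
$s{\left(l,U \right)} = U l$
$-41729 - s{\left(I{\left(-10,9 \right)},O{\left(-5 \right)} \right)} = -41729 - 11 \left(9 - 10\right) = -41729 - 11 \left(-1\right) = -41729 - -11 = -41729 + 11 = -41718$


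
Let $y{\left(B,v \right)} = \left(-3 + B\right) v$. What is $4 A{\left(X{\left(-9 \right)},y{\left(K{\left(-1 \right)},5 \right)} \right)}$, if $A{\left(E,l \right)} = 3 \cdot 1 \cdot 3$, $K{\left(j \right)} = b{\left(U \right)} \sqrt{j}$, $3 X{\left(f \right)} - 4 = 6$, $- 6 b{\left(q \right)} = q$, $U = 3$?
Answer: $36$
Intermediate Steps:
$b{\left(q \right)} = - \frac{q}{6}$
$X{\left(f \right)} = \frac{10}{3}$ ($X{\left(f \right)} = \frac{4}{3} + \frac{1}{3} \cdot 6 = \frac{4}{3} + 2 = \frac{10}{3}$)
$K{\left(j \right)} = - \frac{\sqrt{j}}{2}$ ($K{\left(j \right)} = \left(- \frac{1}{6}\right) 3 \sqrt{j} = - \frac{\sqrt{j}}{2}$)
$y{\left(B,v \right)} = v \left(-3 + B\right)$
$A{\left(E,l \right)} = 9$ ($A{\left(E,l \right)} = 3 \cdot 3 = 9$)
$4 A{\left(X{\left(-9 \right)},y{\left(K{\left(-1 \right)},5 \right)} \right)} = 4 \cdot 9 = 36$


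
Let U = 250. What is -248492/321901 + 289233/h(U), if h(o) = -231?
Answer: -4436275885/3540911 ≈ -1252.9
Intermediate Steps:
-248492/321901 + 289233/h(U) = -248492/321901 + 289233/(-231) = -248492*1/321901 + 289233*(-1/231) = -248492/321901 - 13773/11 = -4436275885/3540911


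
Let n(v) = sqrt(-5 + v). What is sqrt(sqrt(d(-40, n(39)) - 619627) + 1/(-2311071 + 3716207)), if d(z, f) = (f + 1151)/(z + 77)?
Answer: sqrt(120226949 + 4565816600272*I*sqrt(37)*sqrt(22925048 - sqrt(34)))/12997508 ≈ 19.839 + 19.839*I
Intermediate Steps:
d(z, f) = (1151 + f)/(77 + z)
sqrt(sqrt(d(-40, n(39)) - 619627) + 1/(-2311071 + 3716207)) = sqrt(sqrt((1151 + sqrt(-5 + 39))/(77 - 40) - 619627) + 1/(-2311071 + 3716207)) = sqrt(sqrt((1151 + sqrt(34))/37 - 619627) + 1/1405136) = sqrt(sqrt((1151/37 + sqrt(34)/37) - 619627) + 1/1405136) = sqrt(sqrt(-22925048/37 + sqrt(34)/37) + 1/1405136) = sqrt(1/1405136 + sqrt(-22925048/37 + sqrt(34)/37))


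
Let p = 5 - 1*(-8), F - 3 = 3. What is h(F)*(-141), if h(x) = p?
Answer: -1833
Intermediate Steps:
F = 6 (F = 3 + 3 = 6)
p = 13 (p = 5 + 8 = 13)
h(x) = 13
h(F)*(-141) = 13*(-141) = -1833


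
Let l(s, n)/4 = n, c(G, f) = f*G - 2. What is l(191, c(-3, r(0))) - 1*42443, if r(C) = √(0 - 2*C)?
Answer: -42451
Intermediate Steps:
r(C) = √2*√(-C) (r(C) = √(-2*C) = √2*√(-C))
c(G, f) = -2 + G*f (c(G, f) = G*f - 2 = -2 + G*f)
l(s, n) = 4*n
l(191, c(-3, r(0))) - 1*42443 = 4*(-2 - 3*√2*√(-1*0)) - 1*42443 = 4*(-2 - 3*√2*√0) - 42443 = 4*(-2 - 3*√2*0) - 42443 = 4*(-2 - 3*0) - 42443 = 4*(-2 + 0) - 42443 = 4*(-2) - 42443 = -8 - 42443 = -42451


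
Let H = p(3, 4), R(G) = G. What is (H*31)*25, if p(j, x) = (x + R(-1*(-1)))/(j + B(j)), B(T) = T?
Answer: 3875/6 ≈ 645.83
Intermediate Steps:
p(j, x) = (1 + x)/(2*j) (p(j, x) = (x - 1*(-1))/(j + j) = (x + 1)/((2*j)) = (1 + x)*(1/(2*j)) = (1 + x)/(2*j))
H = 5/6 (H = (1/2)*(1 + 4)/3 = (1/2)*(1/3)*5 = 5/6 ≈ 0.83333)
(H*31)*25 = ((5/6)*31)*25 = (155/6)*25 = 3875/6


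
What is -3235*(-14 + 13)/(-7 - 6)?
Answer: -3235/13 ≈ -248.85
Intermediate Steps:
-3235*(-14 + 13)/(-7 - 6) = -(-3235)/(-13) = -(-3235)*(-1)/13 = -3235*1/13 = -3235/13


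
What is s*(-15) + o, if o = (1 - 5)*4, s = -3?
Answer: 29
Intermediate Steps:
o = -16 (o = -4*4 = -16)
s*(-15) + o = -3*(-15) - 16 = 45 - 16 = 29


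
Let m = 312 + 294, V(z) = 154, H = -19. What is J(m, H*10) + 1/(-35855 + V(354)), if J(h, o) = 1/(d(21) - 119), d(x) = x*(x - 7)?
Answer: 35526/6247675 ≈ 0.0056863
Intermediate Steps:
d(x) = x*(-7 + x)
m = 606
J(h, o) = 1/175 (J(h, o) = 1/(21*(-7 + 21) - 119) = 1/(21*14 - 119) = 1/(294 - 119) = 1/175)
J(m, H*10) + 1/(-35855 + V(354)) = 1/175 + 1/(-35855 + 154) = 1/175 + 1/(-35701) = 1/175 - 1/35701 = 35526/6247675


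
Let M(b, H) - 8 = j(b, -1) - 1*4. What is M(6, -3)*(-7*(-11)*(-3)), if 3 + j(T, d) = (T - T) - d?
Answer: -462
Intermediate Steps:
j(T, d) = -3 - d (j(T, d) = -3 + ((T - T) - d) = -3 + (0 - d) = -3 - d)
M(b, H) = 2 (M(b, H) = 8 + ((-3 - 1*(-1)) - 1*4) = 8 + ((-3 + 1) - 4) = 8 + (-2 - 4) = 8 - 6 = 2)
M(6, -3)*(-7*(-11)*(-3)) = 2*(-7*(-11)*(-3)) = 2*(77*(-3)) = 2*(-231) = -462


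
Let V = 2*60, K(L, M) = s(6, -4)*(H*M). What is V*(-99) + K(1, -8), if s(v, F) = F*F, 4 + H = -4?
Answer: -10856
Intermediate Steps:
H = -8 (H = -4 - 4 = -8)
s(v, F) = F²
K(L, M) = -128*M (K(L, M) = (-4)²*(-8*M) = 16*(-8*M) = -128*M)
V = 120
V*(-99) + K(1, -8) = 120*(-99) - 128*(-8) = -11880 + 1024 = -10856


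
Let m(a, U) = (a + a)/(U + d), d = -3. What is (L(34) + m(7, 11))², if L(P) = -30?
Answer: 12769/16 ≈ 798.06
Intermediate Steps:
m(a, U) = 2*a/(-3 + U) (m(a, U) = (a + a)/(U - 3) = (2*a)/(-3 + U) = 2*a/(-3 + U))
(L(34) + m(7, 11))² = (-30 + 2*7/(-3 + 11))² = (-30 + 2*7/8)² = (-30 + 2*7*(⅛))² = (-30 + 7/4)² = (-113/4)² = 12769/16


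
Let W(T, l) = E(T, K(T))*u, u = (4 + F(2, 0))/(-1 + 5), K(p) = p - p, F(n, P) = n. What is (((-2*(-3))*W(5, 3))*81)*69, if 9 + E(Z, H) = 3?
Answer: -301806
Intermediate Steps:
K(p) = 0
E(Z, H) = -6 (E(Z, H) = -9 + 3 = -6)
u = 3/2 (u = (4 + 2)/(-1 + 5) = 6/4 = 6*(1/4) = 3/2 ≈ 1.5000)
W(T, l) = -9 (W(T, l) = -6*3/2 = -9)
(((-2*(-3))*W(5, 3))*81)*69 = ((-2*(-3)*(-9))*81)*69 = ((6*(-9))*81)*69 = -54*81*69 = -4374*69 = -301806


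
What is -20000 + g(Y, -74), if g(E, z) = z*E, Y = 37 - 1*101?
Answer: -15264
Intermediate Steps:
Y = -64 (Y = 37 - 101 = -64)
g(E, z) = E*z
-20000 + g(Y, -74) = -20000 - 64*(-74) = -20000 + 4736 = -15264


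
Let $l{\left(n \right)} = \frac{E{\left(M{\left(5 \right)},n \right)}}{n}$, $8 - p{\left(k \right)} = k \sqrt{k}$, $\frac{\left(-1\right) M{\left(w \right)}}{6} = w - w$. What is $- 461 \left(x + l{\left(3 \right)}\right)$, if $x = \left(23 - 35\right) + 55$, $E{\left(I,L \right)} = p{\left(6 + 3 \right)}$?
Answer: $- \frac{50710}{3} \approx -16903.0$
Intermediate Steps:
$M{\left(w \right)} = 0$ ($M{\left(w \right)} = - 6 \left(w - w\right) = \left(-6\right) 0 = 0$)
$p{\left(k \right)} = 8 - k^{\frac{3}{2}}$ ($p{\left(k \right)} = 8 - k \sqrt{k} = 8 - k^{\frac{3}{2}}$)
$E{\left(I,L \right)} = -19$ ($E{\left(I,L \right)} = 8 - \left(6 + 3\right)^{\frac{3}{2}} = 8 - 9^{\frac{3}{2}} = 8 - 27 = -19$)
$x = 43$ ($x = -12 + 55 = 43$)
$l{\left(n \right)} = - \frac{19}{n}$
$- 461 \left(x + l{\left(3 \right)}\right) = - 461 \left(43 - \frac{19}{3}\right) = \left(-461\right) \frac{110}{3} = - \frac{50710}{3}$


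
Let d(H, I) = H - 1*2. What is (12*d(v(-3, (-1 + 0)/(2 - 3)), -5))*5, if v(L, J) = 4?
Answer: 120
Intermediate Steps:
d(H, I) = -2 + H (d(H, I) = H - 2 = -2 + H)
(12*d(v(-3, (-1 + 0)/(2 - 3)), -5))*5 = (12*(-2 + 4))*5 = (12*2)*5 = 24*5 = 120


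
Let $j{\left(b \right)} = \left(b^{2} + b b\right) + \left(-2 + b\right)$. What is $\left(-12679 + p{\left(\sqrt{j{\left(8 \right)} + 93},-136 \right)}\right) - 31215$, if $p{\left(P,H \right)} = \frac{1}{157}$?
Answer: $- \frac{6891357}{157} \approx -43894.0$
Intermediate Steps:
$j{\left(b \right)} = -2 + b + 2 b^{2}$ ($j{\left(b \right)} = \left(b^{2} + b^{2}\right) + \left(-2 + b\right) = 2 b^{2} + \left(-2 + b\right) = -2 + b + 2 b^{2}$)
$p{\left(P,H \right)} = \frac{1}{157}$
$\left(-12679 + p{\left(\sqrt{j{\left(8 \right)} + 93},-136 \right)}\right) - 31215 = \left(-12679 + \frac{1}{157}\right) - 31215 = - \frac{1990602}{157} - 31215 = - \frac{6891357}{157}$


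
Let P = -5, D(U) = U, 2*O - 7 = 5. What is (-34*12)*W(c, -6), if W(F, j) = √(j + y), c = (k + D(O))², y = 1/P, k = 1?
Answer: -408*I*√155/5 ≈ -1015.9*I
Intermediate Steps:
O = 6 (O = 7/2 + (½)*5 = 7/2 + 5/2 = 6)
y = -⅕ (y = 1/(-5) = -⅕ ≈ -0.20000)
c = 49 (c = (1 + 6)² = 7² = 49)
W(F, j) = √(-⅕ + j) (W(F, j) = √(j - ⅕) = √(-⅕ + j))
(-34*12)*W(c, -6) = (-34*12)*(√(-5 + 25*(-6))/5) = -408*√(-5 - 150)/5 = -408*√(-155)/5 = -408*I*√155/5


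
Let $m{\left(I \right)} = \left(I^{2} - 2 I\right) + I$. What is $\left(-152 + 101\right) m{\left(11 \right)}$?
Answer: $-5610$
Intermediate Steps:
$m{\left(I \right)} = I^{2} - I$
$\left(-152 + 101\right) m{\left(11 \right)} = \left(-152 + 101\right) 11 \left(-1 + 11\right) = - 51 \cdot 11 \cdot 10 = \left(-51\right) 110 = -5610$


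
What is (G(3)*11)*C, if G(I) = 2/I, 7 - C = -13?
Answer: 440/3 ≈ 146.67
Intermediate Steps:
C = 20 (C = 7 - 1*(-13) = 7 + 13 = 20)
(G(3)*11)*C = ((2/3)*11)*20 = (22/3)*20 = 440/3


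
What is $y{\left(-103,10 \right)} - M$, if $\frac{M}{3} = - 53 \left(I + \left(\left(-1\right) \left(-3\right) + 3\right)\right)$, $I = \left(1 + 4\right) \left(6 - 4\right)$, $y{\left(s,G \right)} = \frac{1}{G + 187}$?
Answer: $\frac{501169}{197} \approx 2544.0$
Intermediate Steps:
$y{\left(s,G \right)} = \frac{1}{187 + G}$
$I = 10$ ($I = 5 \left(6 - 4\right) = 5 \cdot 2 = 10$)
$M = -2544$ ($M = 3 \left(- 53 \left(10 + \left(\left(-1\right) \left(-3\right) + 3\right)\right)\right) = 3 \left(- 53 \left(10 + \left(3 + 3\right)\right)\right) = 3 \left(- 53 \left(10 + 6\right)\right) = 3 \left(\left(-53\right) 16\right) = 3 \left(-848\right) = -2544$)
$y{\left(-103,10 \right)} - M = \frac{1}{187 + 10} - -2544 = \frac{1}{197} + 2544 = \frac{501169}{197}$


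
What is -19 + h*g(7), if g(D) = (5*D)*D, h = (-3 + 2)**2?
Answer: 226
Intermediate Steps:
h = 1 (h = (-1)**2 = 1)
g(D) = 5*D**2
-19 + h*g(7) = -19 + 1*(5*7**2) = -19 + 1*(5*49) = -19 + 1*245 = -19 + 245 = 226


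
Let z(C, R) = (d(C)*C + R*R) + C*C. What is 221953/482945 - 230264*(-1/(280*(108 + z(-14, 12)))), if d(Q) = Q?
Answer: 3780685311/2177116060 ≈ 1.7366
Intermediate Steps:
z(C, R) = R² + 2*C² (z(C, R) = (C*C + R*R) + C*C = (C² + R²) + C² = R² + 2*C²)
221953/482945 - 230264*(-1/(280*(108 + z(-14, 12)))) = 221953/482945 - 230264*(-1/(280*(108 + (12² + 2*(-14)²)))) = 221953*(1/482945) - 230264*(-1/(280*(108 + (144 + 2*196)))) = 221953/482945 - 230264*(-1/(280*(108 + (144 + 392)))) = 221953/482945 - 230264*(-1/(280*(108 + 536))) = 221953/482945 - 230264/(644*(-280)) = 221953/482945 - 230264/(-180320) = 221953/482945 - 230264*(-1/180320) = 221953/482945 + 28783/22540 = 3780685311/2177116060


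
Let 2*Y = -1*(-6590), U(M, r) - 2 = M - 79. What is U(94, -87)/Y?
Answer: 17/3295 ≈ 0.0051593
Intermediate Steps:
U(M, r) = -77 + M (U(M, r) = 2 + (M - 79) = 2 + (-79 + M) = -77 + M)
Y = 3295 (Y = (-1*(-6590))/2 = (½)*6590 = 3295)
U(94, -87)/Y = (-77 + 94)/3295 = 17*(1/3295) = 17/3295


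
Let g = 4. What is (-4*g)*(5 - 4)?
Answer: -16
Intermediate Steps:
(-4*g)*(5 - 4) = (-4*4)*(5 - 4) = -16*1 = -16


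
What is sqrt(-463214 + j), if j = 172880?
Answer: I*sqrt(290334) ≈ 538.83*I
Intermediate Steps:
sqrt(-463214 + j) = sqrt(-463214 + 172880) = sqrt(-290334) = I*sqrt(290334)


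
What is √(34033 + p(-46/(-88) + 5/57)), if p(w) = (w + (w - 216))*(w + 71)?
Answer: √117325873178/2508 ≈ 136.57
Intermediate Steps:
p(w) = (-216 + 2*w)*(71 + w) (p(w) = (w + (-216 + w))*(71 + w) = (-216 + 2*w)*(71 + w))
√(34033 + p(-46/(-88) + 5/57)) = √(34033 + (-15336 - 74*(-46/(-88) + 5/57) + 2*(-46/(-88) + 5/57)²)) = √(34033 + (-15336 - 74*(-46*(-1/88) + 5*(1/57)) + 2*(-46*(-1/88) + 5*(1/57))²)) = √(34033 + (-15336 - 74*(23/44 + 5/57) + 2*(23/44 + 5/57)²)) = √(34033 + (-15336 - 74*1531/2508 + 2*(1531/2508)²)) = √(34033 + (-15336 - 56647/1254 + 2*(2343961/6290064))) = √(34033 + (-15336 - 56647/1254 + 2343961/3145032)) = √(34033 - 48371937467/3145032) = √(58662936589/3145032) = √117325873178/2508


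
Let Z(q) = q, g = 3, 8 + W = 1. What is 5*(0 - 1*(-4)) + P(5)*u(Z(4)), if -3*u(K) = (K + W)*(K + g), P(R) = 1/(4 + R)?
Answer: 187/9 ≈ 20.778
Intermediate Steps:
W = -7 (W = -8 + 1 = -7)
u(K) = -(-7 + K)*(3 + K)/3 (u(K) = -(K - 7)*(K + 3)/3 = -(-7 + K)*(3 + K)/3)
5*(0 - 1*(-4)) + P(5)*u(Z(4)) = 5*(0 - 1*(-4)) + (7 - ⅓*4² + (4/3)*4)/(4 + 5) = 5*(0 + 4) + (7 - ⅓*16 + 16/3)/9 = 5*4 + (7 - 16/3 + 16/3)/9 = 20 + (⅑)*7 = 20 + 7/9 = 187/9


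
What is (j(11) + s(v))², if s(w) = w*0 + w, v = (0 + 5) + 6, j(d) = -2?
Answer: 81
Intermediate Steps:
v = 11 (v = 5 + 6 = 11)
s(w) = w (s(w) = 0 + w = w)
(j(11) + s(v))² = (-2 + 11)² = 9² = 81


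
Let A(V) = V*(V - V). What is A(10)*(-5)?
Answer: 0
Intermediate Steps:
A(V) = 0 (A(V) = V*0 = 0)
A(10)*(-5) = 0*(-5) = 0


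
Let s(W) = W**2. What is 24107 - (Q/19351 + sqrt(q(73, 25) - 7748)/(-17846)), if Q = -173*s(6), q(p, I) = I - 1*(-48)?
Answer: 466500785/19351 + 5*I*sqrt(307)/17846 ≈ 24107.0 + 0.0049091*I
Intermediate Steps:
q(p, I) = 48 + I (q(p, I) = I + 48 = 48 + I)
Q = -6228 (Q = -173*6**2 = -173*36 = -6228)
24107 - (Q/19351 + sqrt(q(73, 25) - 7748)/(-17846)) = 24107 - (-6228/19351 + sqrt((48 + 25) - 7748)/(-17846)) = 24107 - (-6228*1/19351 + sqrt(73 - 7748)*(-1/17846)) = 24107 - (-6228/19351 + sqrt(-7675)*(-1/17846)) = 24107 - (-6228/19351 + (5*I*sqrt(307))*(-1/17846)) = 24107 - (-6228/19351 - 5*I*sqrt(307)/17846) = 24107 + (6228/19351 + 5*I*sqrt(307)/17846) = 466500785/19351 + 5*I*sqrt(307)/17846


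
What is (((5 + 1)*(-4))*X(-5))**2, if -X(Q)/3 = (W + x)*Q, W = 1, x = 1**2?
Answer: 518400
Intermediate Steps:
x = 1
X(Q) = -6*Q (X(Q) = -3*(1 + 1)*Q = -6*Q)
(((5 + 1)*(-4))*X(-5))**2 = (((5 + 1)*(-4))*(-6*(-5)))**2 = ((6*(-4))*30)**2 = (-24*30)**2 = (-720)**2 = 518400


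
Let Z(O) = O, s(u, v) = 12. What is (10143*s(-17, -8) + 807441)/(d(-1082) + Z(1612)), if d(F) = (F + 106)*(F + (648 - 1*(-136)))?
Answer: 929157/292460 ≈ 3.1770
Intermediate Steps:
d(F) = (106 + F)*(784 + F) (d(F) = (106 + F)*(F + (648 + 136)) = (106 + F)*(F + 784) = (106 + F)*(784 + F))
(10143*s(-17, -8) + 807441)/(d(-1082) + Z(1612)) = (10143*12 + 807441)/((83104 + (-1082)**2 + 890*(-1082)) + 1612) = (121716 + 807441)/((83104 + 1170724 - 962980) + 1612) = 929157/(290848 + 1612) = 929157/292460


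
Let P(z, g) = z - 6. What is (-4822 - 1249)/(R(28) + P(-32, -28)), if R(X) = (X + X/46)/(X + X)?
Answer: 558532/3449 ≈ 161.94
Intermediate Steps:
P(z, g) = -6 + z
R(X) = 47/92 (R(X) = (X + X*(1/46))/((2*X)) = (X + X/46)*(1/(2*X)) = (47*X/46)*(1/(2*X)) = 47/92)
(-4822 - 1249)/(R(28) + P(-32, -28)) = (-4822 - 1249)/(47/92 + (-6 - 32)) = -6071/(47/92 - 38) = -6071/(-3449/92) = -6071*(-92/3449) = 558532/3449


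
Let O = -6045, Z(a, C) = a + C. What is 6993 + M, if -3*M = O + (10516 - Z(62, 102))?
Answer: 16672/3 ≈ 5557.3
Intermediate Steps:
Z(a, C) = C + a
M = -4307/3 (M = -(-6045 + (10516 - (102 + 62)))/3 = -(-6045 + (10516 - 1*164))/3 = -(-6045 + (10516 - 164))/3 = -(-6045 + 10352)/3 = -⅓*4307 = -4307/3 ≈ -1435.7)
6993 + M = 6993 - 4307/3 = 16672/3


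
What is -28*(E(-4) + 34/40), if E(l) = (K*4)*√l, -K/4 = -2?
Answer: -119/5 - 1792*I ≈ -23.8 - 1792.0*I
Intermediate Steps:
K = 8 (K = -4*(-2) = 8)
E(l) = 32*√l (E(l) = (8*4)*√l = 32*√l)
-28*(E(-4) + 34/40) = -28*(32*√(-4) + 34/40) = -28*(32*(2*I) + 34*(1/40)) = -28*(64*I + 17/20) = -28*(17/20 + 64*I) = -119/5 - 1792*I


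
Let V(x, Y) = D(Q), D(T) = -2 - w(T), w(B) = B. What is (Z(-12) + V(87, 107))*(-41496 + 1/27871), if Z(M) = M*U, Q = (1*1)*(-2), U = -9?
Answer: -124905781620/27871 ≈ -4.4816e+6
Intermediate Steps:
Q = -2 (Q = 1*(-2) = -2)
Z(M) = -9*M (Z(M) = M*(-9) = -9*M)
D(T) = -2 - T
V(x, Y) = 0 (V(x, Y) = -2 - 1*(-2) = -2 + 2 = 0)
(Z(-12) + V(87, 107))*(-41496 + 1/27871) = (-9*(-12) + 0)*(-41496 + 1/27871) = (108 + 0)*(-41496 + 1/27871) = 108*(-1156535015/27871) = -124905781620/27871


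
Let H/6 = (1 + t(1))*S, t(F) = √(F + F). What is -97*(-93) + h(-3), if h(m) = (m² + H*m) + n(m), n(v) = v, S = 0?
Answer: 9027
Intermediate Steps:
t(F) = √2*√F (t(F) = √(2*F) = √2*√F)
H = 0 (H = 6*((1 + √2*√1)*0) = 6*((1 + √2*1)*0) = 6*((1 + √2)*0) = 6*0 = 0)
h(m) = m + m² (h(m) = (m² + 0*m) + m = (m² + 0) + m = m² + m = m + m²)
-97*(-93) + h(-3) = -97*(-93) - 3*(1 - 3) = 9021 - 3*(-2) = 9021 + 6 = 9027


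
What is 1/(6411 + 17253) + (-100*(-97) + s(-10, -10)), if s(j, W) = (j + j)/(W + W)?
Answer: 229564465/23664 ≈ 9701.0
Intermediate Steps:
s(j, W) = j/W (s(j, W) = (2*j)/((2*W)) = (2*j)*(1/(2*W)) = j/W)
1/(6411 + 17253) + (-100*(-97) + s(-10, -10)) = 1/(6411 + 17253) + (-100*(-97) - 10/(-10)) = 1/23664 + (9700 - 10*(-⅒)) = 1/23664 + (9700 + 1) = 1/23664 + 9701 = 229564465/23664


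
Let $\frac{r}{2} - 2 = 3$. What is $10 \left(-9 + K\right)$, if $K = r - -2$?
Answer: $30$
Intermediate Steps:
$r = 10$ ($r = 4 + 2 \cdot 3 = 4 + 6 = 10$)
$K = 12$ ($K = 10 - -2 = 10 + 2 = 12$)
$10 \left(-9 + K\right) = 10 \left(-9 + 12\right) = 10 \cdot 3 = 30$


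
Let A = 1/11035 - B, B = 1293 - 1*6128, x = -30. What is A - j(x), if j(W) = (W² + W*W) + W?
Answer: 33822276/11035 ≈ 3065.0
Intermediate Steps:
B = -4835 (B = 1293 - 6128 = -4835)
j(W) = W + 2*W² (j(W) = (W² + W²) + W = 2*W² + W = W + 2*W²)
A = 53354226/11035 (A = 1/11035 - 1*(-4835) = 1/11035 + 4835 = 53354226/11035 ≈ 4835.0)
A - j(x) = 53354226/11035 - (-30)*(1 + 2*(-30)) = 53354226/11035 - (-30)*(1 - 60) = 53354226/11035 - (-30)*(-59) = 53354226/11035 - 1*1770 = 53354226/11035 - 1770 = 33822276/11035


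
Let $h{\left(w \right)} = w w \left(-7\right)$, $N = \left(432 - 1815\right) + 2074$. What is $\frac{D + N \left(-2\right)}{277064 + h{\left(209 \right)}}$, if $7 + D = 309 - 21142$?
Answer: $\frac{22222}{28703} \approx 0.7742$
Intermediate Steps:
$N = 691$ ($N = -1383 + 2074 = 691$)
$D = -20840$ ($D = -7 + \left(309 - 21142\right) = -7 - 20833 = -20840$)
$h{\left(w \right)} = - 7 w^{2}$ ($h{\left(w \right)} = w^{2} \left(-7\right) = - 7 w^{2}$)
$\frac{D + N \left(-2\right)}{277064 + h{\left(209 \right)}} = \frac{-20840 + 691 \left(-2\right)}{277064 - 7 \cdot 209^{2}} = \frac{-20840 - 1382}{277064 - 305767} = - \frac{22222}{277064 - 305767} = - \frac{22222}{-28703} = \left(-22222\right) \left(- \frac{1}{28703}\right) = \frac{22222}{28703}$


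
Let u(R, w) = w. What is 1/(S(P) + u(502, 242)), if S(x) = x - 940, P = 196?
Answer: -1/502 ≈ -0.0019920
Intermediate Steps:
S(x) = -940 + x
1/(S(P) + u(502, 242)) = 1/((-940 + 196) + 242) = 1/(-744 + 242) = 1/(-502) = -1/502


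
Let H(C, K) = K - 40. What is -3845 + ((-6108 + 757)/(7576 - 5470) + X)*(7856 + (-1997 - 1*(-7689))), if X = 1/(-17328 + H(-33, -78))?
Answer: -9013157561/235521 ≈ -38269.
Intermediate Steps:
H(C, K) = -40 + K
X = -1/17446 (X = 1/(-17328 + (-40 - 78)) = 1/(-17328 - 118) = 1/(-17446) = -1/17446 ≈ -5.7320e-5)
-3845 + ((-6108 + 757)/(7576 - 5470) + X)*(7856 + (-1997 - 1*(-7689))) = -3845 + ((-6108 + 757)/(7576 - 5470) - 1/17446)*(7856 + (-1997 - 1*(-7689))) = -3845 + (-5351/2106 - 1/17446)*(7856 + (-1997 + 7689)) = -3845 + (-5351*1/2106 - 1/17446)*(7856 + 5692) = -3845 + (-5351/2106 - 1/17446)*13548 = -3845 - 1795301/706563*13548 = -3845 - 8107579316/235521 = -9013157561/235521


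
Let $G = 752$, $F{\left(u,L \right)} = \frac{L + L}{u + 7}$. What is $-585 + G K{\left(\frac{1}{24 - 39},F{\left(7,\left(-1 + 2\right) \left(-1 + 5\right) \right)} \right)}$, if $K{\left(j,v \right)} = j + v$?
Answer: $- \frac{21569}{105} \approx -205.42$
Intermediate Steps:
$F{\left(u,L \right)} = \frac{2 L}{7 + u}$
$-585 + G K{\left(\frac{1}{24 - 39},F{\left(7,\left(-1 + 2\right) \left(-1 + 5\right) \right)} \right)} = -585 + 752 \left(\frac{1}{24 - 39} + \frac{2 \left(-1 + 2\right) \left(-1 + 5\right)}{7 + 7}\right) = -585 + 752 \left(\frac{1}{-15} + \frac{2 \cdot 1 \cdot 4}{14}\right) = -585 + 752 \left(- \frac{1}{15} + 2 \cdot 4 \cdot \frac{1}{14}\right) = -585 + 752 \left(- \frac{1}{15} + \frac{4}{7}\right) = -585 + 752 \cdot \frac{53}{105} = -585 + \frac{39856}{105} = - \frac{21569}{105}$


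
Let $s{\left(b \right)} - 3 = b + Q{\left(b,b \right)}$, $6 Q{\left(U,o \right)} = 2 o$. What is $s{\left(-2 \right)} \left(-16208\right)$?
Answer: $- \frac{16208}{3} \approx -5402.7$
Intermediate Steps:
$Q{\left(U,o \right)} = \frac{o}{3}$ ($Q{\left(U,o \right)} = \frac{2 o}{6} = \frac{o}{3}$)
$s{\left(b \right)} = 3 + \frac{4 b}{3}$ ($s{\left(b \right)} = 3 + \left(b + \frac{b}{3}\right) = 3 + \frac{4 b}{3}$)
$s{\left(-2 \right)} \left(-16208\right) = \left(3 + \frac{4}{3} \left(-2\right)\right) \left(-16208\right) = \left(3 - \frac{8}{3}\right) \left(-16208\right) = \frac{1}{3} \left(-16208\right) = - \frac{16208}{3}$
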